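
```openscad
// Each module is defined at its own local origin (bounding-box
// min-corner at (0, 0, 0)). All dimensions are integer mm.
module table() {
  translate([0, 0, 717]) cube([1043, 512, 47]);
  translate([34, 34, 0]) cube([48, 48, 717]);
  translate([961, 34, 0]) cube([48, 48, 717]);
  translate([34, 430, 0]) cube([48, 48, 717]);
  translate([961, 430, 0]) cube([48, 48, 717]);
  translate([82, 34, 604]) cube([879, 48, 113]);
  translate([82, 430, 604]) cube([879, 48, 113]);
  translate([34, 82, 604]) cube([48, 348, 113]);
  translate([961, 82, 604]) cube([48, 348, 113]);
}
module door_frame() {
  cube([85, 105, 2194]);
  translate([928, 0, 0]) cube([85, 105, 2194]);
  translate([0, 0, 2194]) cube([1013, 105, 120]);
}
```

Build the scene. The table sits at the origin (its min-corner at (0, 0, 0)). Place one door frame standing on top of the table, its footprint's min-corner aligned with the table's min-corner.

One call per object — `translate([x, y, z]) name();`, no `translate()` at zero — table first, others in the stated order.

table();
translate([0, 0, 764]) door_frame();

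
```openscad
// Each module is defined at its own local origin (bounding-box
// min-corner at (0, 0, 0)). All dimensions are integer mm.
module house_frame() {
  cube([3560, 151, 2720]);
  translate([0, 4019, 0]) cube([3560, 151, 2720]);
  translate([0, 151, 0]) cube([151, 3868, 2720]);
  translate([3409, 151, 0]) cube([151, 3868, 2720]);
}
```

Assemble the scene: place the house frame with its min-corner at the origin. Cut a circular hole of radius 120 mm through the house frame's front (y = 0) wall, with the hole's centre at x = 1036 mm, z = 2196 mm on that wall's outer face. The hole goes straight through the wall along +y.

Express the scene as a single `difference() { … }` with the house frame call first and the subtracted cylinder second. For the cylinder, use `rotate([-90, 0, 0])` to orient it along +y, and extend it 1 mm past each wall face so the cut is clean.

difference() {
  house_frame();
  translate([1036, -1, 2196]) rotate([-90, 0, 0]) cylinder(h = 153, r = 120);
}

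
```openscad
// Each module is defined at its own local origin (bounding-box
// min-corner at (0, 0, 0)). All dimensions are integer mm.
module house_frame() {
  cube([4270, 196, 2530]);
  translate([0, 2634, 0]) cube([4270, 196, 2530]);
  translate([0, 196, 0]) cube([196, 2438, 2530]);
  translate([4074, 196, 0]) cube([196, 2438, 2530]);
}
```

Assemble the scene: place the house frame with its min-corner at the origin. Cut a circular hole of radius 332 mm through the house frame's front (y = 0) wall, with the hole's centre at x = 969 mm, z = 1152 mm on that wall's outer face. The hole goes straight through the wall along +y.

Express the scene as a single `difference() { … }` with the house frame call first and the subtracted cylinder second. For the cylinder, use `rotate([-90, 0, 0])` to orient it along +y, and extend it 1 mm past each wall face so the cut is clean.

difference() {
  house_frame();
  translate([969, -1, 1152]) rotate([-90, 0, 0]) cylinder(h = 198, r = 332);
}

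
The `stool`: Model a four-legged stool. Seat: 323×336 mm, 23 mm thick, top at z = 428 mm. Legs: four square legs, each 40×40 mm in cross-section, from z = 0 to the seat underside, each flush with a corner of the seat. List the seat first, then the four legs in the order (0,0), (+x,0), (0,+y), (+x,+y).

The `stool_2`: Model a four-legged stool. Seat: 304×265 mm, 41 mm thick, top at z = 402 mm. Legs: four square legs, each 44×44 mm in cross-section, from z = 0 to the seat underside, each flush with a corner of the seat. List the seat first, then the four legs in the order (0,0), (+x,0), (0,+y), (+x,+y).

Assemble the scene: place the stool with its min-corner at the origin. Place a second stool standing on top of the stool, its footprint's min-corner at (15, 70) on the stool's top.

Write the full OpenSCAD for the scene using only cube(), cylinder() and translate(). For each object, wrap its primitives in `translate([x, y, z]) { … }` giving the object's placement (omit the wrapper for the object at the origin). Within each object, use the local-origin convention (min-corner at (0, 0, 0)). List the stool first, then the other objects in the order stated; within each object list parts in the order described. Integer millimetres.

translate([0, 0, 405]) cube([323, 336, 23]);
cube([40, 40, 405]);
translate([283, 0, 0]) cube([40, 40, 405]);
translate([0, 296, 0]) cube([40, 40, 405]);
translate([283, 296, 0]) cube([40, 40, 405]);
translate([15, 70, 428]) {
  translate([0, 0, 361]) cube([304, 265, 41]);
  cube([44, 44, 361]);
  translate([260, 0, 0]) cube([44, 44, 361]);
  translate([0, 221, 0]) cube([44, 44, 361]);
  translate([260, 221, 0]) cube([44, 44, 361]);
}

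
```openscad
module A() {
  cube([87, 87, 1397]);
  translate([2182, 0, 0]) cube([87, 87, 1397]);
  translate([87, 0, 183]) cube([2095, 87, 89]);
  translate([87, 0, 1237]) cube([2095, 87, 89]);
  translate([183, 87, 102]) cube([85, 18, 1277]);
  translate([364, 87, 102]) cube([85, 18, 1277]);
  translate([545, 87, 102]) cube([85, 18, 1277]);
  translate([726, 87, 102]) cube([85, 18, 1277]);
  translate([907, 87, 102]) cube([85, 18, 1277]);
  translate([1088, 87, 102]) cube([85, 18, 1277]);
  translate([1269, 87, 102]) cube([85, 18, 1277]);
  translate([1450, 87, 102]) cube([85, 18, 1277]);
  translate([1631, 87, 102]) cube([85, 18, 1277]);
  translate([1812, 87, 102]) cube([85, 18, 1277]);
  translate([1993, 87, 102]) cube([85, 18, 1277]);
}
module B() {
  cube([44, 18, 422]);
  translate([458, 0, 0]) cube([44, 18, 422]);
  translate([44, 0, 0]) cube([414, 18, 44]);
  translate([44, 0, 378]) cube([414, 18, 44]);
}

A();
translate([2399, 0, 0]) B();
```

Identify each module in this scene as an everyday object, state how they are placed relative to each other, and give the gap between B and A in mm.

The picture frame's nearest face is 130 mm from the fence section's +x face.

A is a fence section. B is a picture frame. The picture frame is on the floor beside the fence section on its +x side. The gap between the picture frame and the fence section is 130 mm.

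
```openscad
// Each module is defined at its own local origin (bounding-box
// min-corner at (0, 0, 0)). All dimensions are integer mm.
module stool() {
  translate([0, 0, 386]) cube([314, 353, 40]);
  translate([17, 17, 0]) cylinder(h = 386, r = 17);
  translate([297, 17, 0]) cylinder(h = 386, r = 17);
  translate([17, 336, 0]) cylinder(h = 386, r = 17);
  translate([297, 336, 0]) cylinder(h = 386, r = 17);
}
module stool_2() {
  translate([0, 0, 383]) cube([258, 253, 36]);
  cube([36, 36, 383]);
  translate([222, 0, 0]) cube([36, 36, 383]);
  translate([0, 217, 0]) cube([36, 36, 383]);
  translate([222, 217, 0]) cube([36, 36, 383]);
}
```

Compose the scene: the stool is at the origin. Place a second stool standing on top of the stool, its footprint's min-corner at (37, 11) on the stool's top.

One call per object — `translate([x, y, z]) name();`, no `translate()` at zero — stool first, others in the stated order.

stool();
translate([37, 11, 426]) stool_2();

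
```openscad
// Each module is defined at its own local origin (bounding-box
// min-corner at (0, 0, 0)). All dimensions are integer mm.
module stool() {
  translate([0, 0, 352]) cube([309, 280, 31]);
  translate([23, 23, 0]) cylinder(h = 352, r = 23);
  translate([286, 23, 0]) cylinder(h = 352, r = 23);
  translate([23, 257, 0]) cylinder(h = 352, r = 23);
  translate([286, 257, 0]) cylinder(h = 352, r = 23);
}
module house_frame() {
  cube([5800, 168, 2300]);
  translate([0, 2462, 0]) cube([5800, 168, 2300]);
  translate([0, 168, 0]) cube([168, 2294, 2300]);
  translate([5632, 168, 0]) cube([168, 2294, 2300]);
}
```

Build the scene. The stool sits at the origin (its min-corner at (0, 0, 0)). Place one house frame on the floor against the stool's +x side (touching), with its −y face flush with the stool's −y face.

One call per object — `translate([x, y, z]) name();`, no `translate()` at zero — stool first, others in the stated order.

stool();
translate([309, 0, 0]) house_frame();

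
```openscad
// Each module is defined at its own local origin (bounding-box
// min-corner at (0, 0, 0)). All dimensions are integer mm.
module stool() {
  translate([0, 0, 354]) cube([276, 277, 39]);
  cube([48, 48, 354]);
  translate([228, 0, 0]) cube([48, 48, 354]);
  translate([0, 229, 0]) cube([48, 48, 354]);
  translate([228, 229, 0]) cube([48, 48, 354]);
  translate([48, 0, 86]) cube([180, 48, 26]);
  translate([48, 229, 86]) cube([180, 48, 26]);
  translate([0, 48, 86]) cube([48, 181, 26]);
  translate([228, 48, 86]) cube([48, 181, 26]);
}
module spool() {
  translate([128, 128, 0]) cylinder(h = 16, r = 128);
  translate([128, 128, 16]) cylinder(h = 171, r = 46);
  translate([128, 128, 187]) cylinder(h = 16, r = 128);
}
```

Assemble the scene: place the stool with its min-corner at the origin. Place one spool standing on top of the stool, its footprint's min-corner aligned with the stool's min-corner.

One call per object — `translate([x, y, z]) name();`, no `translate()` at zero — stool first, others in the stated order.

stool();
translate([0, 0, 393]) spool();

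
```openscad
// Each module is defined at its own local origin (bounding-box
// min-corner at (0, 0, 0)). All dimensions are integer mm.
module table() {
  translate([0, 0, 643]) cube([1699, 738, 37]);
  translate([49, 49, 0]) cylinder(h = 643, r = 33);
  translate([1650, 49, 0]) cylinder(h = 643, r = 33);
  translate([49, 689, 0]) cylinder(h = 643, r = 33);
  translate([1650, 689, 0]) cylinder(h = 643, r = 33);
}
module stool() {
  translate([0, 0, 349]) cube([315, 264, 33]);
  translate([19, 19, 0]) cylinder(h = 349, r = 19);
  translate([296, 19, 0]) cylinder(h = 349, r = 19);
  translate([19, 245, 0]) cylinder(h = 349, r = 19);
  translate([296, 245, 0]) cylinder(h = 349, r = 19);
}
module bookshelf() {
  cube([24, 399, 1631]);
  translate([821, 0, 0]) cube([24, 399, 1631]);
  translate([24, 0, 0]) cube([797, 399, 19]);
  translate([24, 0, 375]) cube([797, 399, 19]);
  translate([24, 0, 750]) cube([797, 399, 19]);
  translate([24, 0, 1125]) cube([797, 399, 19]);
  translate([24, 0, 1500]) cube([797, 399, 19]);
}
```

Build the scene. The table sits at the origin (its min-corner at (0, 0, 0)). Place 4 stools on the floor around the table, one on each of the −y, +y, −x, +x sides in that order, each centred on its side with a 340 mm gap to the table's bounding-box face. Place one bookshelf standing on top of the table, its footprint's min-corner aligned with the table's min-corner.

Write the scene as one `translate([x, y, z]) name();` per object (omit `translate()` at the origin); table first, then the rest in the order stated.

table();
translate([692, -604, 0]) stool();
translate([692, 1078, 0]) stool();
translate([-655, 237, 0]) stool();
translate([2039, 237, 0]) stool();
translate([0, 0, 680]) bookshelf();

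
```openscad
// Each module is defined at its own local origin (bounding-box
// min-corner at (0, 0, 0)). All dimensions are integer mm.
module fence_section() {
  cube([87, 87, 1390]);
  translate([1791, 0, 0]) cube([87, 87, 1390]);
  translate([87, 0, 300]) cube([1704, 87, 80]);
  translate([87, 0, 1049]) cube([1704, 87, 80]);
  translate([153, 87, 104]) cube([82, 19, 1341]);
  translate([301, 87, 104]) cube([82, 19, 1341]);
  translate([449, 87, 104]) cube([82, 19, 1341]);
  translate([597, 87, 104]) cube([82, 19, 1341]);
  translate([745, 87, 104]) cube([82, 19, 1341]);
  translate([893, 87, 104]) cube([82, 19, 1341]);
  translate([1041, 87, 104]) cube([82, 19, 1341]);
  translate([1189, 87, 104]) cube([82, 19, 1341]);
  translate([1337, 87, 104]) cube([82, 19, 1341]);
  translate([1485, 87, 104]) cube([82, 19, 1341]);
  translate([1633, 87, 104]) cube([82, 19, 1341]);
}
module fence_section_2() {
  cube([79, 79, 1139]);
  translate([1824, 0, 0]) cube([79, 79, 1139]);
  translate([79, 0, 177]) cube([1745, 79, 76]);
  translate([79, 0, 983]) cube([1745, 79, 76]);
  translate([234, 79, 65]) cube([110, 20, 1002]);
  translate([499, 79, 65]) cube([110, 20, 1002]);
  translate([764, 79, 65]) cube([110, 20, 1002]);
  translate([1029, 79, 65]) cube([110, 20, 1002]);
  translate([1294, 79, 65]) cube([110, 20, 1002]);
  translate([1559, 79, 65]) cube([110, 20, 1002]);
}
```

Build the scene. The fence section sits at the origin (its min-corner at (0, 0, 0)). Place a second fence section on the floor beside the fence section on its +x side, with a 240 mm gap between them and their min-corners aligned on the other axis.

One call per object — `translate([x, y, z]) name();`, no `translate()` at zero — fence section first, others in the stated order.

fence_section();
translate([2118, 0, 0]) fence_section_2();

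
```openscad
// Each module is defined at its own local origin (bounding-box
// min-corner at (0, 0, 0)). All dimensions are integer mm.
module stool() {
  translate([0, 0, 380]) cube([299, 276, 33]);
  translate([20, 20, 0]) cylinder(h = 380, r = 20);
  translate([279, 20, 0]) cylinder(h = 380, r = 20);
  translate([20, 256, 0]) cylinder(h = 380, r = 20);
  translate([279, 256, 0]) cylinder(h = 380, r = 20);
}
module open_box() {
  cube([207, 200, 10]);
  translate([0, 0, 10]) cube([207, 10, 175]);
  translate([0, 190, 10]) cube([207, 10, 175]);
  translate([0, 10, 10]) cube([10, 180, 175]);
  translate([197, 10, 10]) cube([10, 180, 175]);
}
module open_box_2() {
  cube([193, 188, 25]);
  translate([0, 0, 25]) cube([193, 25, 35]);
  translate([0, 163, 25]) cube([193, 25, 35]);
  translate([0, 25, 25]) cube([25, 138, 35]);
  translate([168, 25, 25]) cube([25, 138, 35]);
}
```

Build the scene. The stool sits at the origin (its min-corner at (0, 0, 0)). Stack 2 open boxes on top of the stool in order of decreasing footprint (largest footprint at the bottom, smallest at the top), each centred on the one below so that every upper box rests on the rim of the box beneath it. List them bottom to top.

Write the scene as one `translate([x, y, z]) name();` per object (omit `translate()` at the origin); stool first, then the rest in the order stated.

stool();
translate([46, 38, 413]) open_box();
translate([53, 44, 598]) open_box_2();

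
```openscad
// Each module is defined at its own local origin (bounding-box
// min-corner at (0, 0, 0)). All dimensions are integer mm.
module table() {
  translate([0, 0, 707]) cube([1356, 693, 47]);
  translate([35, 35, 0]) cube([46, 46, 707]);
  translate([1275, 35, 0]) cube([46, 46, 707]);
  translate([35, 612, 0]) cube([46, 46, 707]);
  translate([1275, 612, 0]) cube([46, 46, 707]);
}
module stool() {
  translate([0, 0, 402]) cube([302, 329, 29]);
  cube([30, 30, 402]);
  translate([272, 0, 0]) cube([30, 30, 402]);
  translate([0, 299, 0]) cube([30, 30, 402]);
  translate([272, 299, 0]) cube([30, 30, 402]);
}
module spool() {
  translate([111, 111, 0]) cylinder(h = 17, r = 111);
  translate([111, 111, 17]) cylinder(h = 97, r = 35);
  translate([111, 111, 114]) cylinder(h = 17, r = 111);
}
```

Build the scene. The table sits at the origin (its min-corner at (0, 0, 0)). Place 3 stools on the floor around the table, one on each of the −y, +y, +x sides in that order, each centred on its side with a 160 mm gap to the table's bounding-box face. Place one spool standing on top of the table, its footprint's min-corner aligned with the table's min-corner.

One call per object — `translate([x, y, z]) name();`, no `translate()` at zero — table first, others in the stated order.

table();
translate([527, -489, 0]) stool();
translate([527, 853, 0]) stool();
translate([1516, 182, 0]) stool();
translate([0, 0, 754]) spool();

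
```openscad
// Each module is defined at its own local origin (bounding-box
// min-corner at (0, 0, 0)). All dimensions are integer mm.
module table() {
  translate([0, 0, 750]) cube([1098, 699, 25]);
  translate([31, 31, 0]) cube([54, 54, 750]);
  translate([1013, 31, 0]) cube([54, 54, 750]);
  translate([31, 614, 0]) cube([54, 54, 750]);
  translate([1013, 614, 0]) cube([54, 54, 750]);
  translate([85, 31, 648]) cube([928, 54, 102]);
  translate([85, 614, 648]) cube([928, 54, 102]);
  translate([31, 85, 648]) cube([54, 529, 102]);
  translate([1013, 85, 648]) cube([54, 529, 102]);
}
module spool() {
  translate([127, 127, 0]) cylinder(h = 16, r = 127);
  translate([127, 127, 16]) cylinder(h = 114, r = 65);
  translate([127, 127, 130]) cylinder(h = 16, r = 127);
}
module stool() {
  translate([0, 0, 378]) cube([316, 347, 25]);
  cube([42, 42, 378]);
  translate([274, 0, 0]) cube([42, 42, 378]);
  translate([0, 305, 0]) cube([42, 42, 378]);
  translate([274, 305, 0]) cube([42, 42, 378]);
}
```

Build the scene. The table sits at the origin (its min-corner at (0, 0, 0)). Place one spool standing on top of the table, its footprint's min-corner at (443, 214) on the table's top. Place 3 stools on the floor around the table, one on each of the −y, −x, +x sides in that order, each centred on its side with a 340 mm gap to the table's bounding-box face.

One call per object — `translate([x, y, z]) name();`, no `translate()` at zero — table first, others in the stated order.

table();
translate([443, 214, 775]) spool();
translate([391, -687, 0]) stool();
translate([-656, 176, 0]) stool();
translate([1438, 176, 0]) stool();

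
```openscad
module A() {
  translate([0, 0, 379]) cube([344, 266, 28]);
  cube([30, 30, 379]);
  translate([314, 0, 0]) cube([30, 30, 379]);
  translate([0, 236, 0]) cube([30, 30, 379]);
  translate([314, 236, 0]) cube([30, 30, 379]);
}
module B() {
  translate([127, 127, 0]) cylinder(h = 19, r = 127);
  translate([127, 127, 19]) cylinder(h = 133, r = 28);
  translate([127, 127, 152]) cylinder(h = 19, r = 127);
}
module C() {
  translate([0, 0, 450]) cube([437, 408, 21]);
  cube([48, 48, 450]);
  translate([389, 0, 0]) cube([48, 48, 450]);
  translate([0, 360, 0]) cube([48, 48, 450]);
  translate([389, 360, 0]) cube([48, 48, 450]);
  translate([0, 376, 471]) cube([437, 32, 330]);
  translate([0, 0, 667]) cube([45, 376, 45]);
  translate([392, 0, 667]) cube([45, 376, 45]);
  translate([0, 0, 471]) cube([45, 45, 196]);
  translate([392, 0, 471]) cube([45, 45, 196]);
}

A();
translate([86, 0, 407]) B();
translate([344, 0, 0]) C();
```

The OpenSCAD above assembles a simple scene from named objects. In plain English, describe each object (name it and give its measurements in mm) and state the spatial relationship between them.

A is a four-legged stool. The seat is a 344×266×28 mm slab whose top surface is at z = 407 mm; four square legs, each 30×30 mm in cross-section, run from the floor (z = 0) to the underside of the seat, each flush with a corner of the seat.

B is a spool: two coaxial disc flanges of radius 127 mm and thickness 19 mm, joined by a core cylinder of radius 28 mm and height 133 mm. The lower flange rests on z = 0 and the three cylinders share a vertical axis.

C is a chair: 437×408 mm seat, 21 mm thick, top at z = 471 mm, on four 48 mm square corner legs flush with the seat edges. A 32 mm thick backrest slab spans the full seat width, extending 330 mm above the seat top, its back face flush with the seat's +y edge. Two armrests of 45×45 mm section run along each side from the seat's front edge to the front of the backrest, top faces 241 mm above the seat top and outer faces flush with the seat's x-edges; a 45×45 mm post under the front of each armrest stands on the seat at the front corner.

The spool is on top of the stool. The chair is against the stool's +x side, with their −y faces flush.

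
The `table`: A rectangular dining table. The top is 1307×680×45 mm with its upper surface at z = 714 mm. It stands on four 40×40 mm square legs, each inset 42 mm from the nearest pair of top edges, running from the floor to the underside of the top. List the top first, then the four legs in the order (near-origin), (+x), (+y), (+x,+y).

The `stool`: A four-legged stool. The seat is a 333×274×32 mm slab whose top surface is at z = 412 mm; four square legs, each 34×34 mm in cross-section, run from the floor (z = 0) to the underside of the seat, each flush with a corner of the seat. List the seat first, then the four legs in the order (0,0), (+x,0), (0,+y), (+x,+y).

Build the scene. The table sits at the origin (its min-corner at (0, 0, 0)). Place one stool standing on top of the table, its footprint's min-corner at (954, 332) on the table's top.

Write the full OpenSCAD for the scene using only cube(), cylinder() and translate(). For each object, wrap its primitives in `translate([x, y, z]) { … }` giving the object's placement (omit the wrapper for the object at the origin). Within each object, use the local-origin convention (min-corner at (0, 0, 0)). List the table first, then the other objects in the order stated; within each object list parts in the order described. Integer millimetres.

translate([0, 0, 669]) cube([1307, 680, 45]);
translate([42, 42, 0]) cube([40, 40, 669]);
translate([1225, 42, 0]) cube([40, 40, 669]);
translate([42, 598, 0]) cube([40, 40, 669]);
translate([1225, 598, 0]) cube([40, 40, 669]);
translate([954, 332, 714]) {
  translate([0, 0, 380]) cube([333, 274, 32]);
  cube([34, 34, 380]);
  translate([299, 0, 0]) cube([34, 34, 380]);
  translate([0, 240, 0]) cube([34, 34, 380]);
  translate([299, 240, 0]) cube([34, 34, 380]);
}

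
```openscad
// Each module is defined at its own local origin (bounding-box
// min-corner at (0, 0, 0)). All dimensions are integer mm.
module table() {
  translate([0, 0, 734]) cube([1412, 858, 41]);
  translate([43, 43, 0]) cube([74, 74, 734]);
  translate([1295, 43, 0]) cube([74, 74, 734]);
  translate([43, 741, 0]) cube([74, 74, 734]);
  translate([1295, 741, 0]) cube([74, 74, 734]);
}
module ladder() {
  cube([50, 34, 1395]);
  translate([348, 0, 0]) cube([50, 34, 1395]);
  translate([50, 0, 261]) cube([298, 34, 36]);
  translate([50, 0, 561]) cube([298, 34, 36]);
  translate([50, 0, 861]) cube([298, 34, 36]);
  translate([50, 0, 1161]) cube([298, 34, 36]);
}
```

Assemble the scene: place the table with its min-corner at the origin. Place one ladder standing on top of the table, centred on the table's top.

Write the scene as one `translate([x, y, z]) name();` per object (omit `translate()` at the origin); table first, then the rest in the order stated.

table();
translate([507, 412, 775]) ladder();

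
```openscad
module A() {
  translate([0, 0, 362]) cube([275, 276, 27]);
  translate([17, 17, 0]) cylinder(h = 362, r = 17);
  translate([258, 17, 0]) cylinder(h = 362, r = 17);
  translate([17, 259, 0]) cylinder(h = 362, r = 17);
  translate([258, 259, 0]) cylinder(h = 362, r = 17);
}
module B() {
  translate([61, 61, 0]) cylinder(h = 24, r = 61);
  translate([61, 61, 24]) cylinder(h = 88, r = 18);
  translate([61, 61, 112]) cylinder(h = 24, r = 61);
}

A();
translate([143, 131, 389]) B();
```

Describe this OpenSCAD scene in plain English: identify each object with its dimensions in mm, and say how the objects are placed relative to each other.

A is a four-legged stool. The seat is a 275×276×27 mm slab whose top surface is at z = 389 mm; four round legs, each 34 mm in diameter, run from the floor (z = 0) to the underside of the seat, each leg's axis is inset half a diameter from the nearest pair of seat edges (so the leg's bounding box is flush with the corner).

B is a spool: two coaxial disc flanges of radius 61 mm and thickness 24 mm, joined by a core cylinder of radius 18 mm and height 88 mm. The lower flange rests on z = 0 and the three cylinders share a vertical axis.

The spool is on top of the stool.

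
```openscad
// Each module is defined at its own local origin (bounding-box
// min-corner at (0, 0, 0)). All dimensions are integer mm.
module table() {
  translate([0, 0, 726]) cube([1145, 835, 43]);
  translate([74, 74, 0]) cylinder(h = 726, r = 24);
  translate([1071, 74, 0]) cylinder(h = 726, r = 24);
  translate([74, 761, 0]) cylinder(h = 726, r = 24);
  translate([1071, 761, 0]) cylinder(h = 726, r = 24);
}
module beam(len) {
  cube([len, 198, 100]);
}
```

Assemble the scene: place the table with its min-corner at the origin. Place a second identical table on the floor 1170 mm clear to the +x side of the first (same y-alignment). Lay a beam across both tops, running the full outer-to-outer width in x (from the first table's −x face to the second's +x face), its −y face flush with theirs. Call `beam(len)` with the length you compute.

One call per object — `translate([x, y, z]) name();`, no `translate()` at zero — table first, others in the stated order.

table();
translate([2315, 0, 0]) table();
translate([0, 0, 769]) beam(3460);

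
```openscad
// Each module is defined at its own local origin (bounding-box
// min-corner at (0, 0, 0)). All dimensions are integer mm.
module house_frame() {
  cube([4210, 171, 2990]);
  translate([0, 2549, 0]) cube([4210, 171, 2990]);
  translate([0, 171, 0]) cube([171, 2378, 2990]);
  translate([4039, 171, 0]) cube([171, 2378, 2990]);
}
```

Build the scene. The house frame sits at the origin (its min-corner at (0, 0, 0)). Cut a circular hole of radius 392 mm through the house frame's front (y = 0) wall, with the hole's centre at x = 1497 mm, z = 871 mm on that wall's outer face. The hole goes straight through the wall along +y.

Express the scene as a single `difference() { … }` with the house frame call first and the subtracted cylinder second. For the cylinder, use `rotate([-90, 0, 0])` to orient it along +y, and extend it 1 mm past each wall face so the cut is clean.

difference() {
  house_frame();
  translate([1497, -1, 871]) rotate([-90, 0, 0]) cylinder(h = 173, r = 392);
}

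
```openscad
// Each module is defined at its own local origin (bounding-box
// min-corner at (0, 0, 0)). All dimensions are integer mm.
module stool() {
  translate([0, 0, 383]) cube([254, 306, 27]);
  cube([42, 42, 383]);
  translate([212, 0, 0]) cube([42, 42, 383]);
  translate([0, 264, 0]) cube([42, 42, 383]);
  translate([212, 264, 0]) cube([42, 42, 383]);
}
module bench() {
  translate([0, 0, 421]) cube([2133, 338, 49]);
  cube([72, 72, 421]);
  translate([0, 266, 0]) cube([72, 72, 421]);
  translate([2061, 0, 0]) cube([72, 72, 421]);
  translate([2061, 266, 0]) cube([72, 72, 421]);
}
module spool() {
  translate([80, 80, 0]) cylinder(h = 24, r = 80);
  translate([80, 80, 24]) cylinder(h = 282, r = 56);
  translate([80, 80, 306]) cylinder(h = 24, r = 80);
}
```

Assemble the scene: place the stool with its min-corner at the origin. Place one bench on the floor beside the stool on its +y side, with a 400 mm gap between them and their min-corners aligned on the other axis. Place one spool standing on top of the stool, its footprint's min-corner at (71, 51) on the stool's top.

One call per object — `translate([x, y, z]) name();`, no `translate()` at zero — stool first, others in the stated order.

stool();
translate([0, 706, 0]) bench();
translate([71, 51, 410]) spool();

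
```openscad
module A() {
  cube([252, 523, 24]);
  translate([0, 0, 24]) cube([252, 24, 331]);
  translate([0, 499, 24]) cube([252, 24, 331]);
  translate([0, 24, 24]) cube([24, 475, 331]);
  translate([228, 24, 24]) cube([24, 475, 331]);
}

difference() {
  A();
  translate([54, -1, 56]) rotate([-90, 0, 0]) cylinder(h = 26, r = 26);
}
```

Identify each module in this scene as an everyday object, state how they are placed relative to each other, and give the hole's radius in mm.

The subtracted cylinder has r = 26 mm.

A is an open box. The open box has a circular hole through its front wall. The hole's radius is 26 mm.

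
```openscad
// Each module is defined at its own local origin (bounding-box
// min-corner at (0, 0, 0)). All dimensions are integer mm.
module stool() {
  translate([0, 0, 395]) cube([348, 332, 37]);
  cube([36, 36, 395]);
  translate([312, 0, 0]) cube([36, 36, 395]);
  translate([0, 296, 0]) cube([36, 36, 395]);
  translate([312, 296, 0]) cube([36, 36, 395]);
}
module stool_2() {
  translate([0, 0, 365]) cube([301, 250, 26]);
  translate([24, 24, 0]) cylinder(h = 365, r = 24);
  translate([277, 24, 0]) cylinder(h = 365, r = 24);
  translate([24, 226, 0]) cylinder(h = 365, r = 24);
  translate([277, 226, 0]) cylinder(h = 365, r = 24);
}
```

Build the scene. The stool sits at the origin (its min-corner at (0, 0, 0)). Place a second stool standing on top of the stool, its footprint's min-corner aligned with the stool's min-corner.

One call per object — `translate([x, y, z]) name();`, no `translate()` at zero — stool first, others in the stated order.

stool();
translate([0, 0, 432]) stool_2();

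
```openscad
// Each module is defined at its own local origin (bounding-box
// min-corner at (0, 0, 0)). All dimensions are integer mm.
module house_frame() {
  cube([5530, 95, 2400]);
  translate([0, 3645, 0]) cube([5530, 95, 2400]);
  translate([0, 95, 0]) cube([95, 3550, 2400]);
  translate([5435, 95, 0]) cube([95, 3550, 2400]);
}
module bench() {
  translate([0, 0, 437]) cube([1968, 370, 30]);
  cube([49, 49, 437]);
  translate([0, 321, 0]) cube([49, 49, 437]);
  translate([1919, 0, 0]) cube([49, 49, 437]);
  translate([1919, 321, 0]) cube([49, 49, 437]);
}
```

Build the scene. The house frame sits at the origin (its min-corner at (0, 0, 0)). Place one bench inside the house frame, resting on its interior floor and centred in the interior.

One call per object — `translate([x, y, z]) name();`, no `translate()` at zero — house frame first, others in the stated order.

house_frame();
translate([1781, 1685, 0]) bench();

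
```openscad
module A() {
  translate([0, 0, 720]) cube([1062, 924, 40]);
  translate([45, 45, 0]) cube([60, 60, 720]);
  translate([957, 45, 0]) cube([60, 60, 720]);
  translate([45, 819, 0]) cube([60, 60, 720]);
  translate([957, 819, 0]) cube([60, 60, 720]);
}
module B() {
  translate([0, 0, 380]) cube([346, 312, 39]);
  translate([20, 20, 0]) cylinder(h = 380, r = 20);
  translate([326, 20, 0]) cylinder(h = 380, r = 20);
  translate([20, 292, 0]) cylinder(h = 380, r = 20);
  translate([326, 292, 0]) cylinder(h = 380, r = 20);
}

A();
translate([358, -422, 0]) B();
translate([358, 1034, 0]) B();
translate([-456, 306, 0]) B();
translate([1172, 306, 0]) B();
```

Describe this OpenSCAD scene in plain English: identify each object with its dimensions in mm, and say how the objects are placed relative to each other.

A is a table with a 1062×924 mm rectangular top, 40 mm thick, top surface at z = 760 mm, supported by four 60×60 mm square legs, each inset 45 mm from the nearest pair of top edges, running from the floor.

B is a simple wooden stool: a rectangular seat 346 mm (x) by 312 mm (y), 39 mm thick, top face at z = 419 mm, on four round legs, each 40 mm in diameter. The legs rest on z = 0, each leg's axis is inset half a diameter from the nearest pair of seat edges (so the leg's bounding box is flush with the corner).

Four stools sit around the table at the −y, +y, −x, +x sides.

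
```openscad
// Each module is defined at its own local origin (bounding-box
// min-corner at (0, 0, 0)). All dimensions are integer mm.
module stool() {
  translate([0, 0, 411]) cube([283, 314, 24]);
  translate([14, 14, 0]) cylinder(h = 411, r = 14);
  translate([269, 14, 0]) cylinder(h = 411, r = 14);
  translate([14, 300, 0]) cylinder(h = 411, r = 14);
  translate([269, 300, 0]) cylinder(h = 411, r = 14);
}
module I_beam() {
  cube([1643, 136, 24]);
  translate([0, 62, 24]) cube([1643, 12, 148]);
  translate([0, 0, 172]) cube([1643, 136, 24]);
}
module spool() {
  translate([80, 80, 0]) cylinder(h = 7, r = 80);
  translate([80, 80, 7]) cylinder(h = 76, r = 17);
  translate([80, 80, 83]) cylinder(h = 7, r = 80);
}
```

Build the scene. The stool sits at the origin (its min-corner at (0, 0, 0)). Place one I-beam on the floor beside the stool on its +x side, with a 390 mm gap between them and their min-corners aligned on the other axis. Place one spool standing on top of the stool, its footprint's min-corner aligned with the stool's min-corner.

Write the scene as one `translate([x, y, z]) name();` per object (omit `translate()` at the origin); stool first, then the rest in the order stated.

stool();
translate([673, 0, 0]) I_beam();
translate([0, 0, 435]) spool();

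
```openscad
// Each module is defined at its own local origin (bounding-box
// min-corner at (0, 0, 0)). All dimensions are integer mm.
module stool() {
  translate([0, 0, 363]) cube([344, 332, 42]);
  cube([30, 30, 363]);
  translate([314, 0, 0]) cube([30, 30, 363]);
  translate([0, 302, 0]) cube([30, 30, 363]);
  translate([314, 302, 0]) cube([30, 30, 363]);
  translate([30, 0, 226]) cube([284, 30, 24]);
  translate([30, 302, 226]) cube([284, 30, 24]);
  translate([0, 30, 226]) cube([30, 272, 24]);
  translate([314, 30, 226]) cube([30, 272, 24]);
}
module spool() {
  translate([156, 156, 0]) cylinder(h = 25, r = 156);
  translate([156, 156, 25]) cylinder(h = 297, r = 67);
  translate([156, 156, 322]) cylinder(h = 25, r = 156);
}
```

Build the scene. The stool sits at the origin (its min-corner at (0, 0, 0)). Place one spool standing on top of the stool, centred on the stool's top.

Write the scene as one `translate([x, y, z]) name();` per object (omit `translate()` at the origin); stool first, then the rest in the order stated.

stool();
translate([16, 10, 405]) spool();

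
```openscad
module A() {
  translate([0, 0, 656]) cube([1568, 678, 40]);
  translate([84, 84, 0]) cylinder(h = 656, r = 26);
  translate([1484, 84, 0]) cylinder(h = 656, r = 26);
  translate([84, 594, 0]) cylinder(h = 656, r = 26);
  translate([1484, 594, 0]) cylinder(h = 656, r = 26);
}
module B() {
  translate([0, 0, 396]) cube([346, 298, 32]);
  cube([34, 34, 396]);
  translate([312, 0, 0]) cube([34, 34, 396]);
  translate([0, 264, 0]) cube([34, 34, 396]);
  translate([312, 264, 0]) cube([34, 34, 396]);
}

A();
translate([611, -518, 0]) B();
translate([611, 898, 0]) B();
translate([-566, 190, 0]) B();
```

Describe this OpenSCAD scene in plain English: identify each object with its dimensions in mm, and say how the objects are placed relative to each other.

A is a table: top 1568 mm (x) × 678 mm (y), 40 mm thick, upper face at z = 696 mm, on four round legs of 52 mm diameter, each leg's bounding box inset 58 mm from the nearest pair of top edges, running from z = 0 to the bottom of the top.

B is a four-legged stool. The seat is a 346×298×32 mm slab whose top surface is at z = 428 mm; four square legs, each 34×34 mm in cross-section, run from the floor (z = 0) to the underside of the seat, each flush with a corner of the seat.

Three stools sit around the table at the −y, +y, −x sides.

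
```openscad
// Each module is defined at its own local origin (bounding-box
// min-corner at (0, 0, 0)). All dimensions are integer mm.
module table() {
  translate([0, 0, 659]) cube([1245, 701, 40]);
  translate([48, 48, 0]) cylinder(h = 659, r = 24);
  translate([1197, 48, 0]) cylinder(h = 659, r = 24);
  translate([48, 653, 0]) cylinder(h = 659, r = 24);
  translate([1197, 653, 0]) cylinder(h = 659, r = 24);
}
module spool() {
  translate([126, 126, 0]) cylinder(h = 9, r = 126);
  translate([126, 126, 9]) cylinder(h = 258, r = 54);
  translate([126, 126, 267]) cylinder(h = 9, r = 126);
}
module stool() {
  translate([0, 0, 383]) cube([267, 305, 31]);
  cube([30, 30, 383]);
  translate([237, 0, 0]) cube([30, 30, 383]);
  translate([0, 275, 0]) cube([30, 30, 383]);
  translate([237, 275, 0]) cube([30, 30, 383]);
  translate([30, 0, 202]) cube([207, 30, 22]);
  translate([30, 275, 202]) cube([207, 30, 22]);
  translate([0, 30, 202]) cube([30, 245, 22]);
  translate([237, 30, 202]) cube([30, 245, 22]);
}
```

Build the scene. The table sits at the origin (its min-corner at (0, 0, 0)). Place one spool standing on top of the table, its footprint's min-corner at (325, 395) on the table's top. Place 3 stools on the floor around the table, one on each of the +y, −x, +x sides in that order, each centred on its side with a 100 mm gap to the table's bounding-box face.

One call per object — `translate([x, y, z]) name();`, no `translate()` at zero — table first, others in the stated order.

table();
translate([325, 395, 699]) spool();
translate([489, 801, 0]) stool();
translate([-367, 198, 0]) stool();
translate([1345, 198, 0]) stool();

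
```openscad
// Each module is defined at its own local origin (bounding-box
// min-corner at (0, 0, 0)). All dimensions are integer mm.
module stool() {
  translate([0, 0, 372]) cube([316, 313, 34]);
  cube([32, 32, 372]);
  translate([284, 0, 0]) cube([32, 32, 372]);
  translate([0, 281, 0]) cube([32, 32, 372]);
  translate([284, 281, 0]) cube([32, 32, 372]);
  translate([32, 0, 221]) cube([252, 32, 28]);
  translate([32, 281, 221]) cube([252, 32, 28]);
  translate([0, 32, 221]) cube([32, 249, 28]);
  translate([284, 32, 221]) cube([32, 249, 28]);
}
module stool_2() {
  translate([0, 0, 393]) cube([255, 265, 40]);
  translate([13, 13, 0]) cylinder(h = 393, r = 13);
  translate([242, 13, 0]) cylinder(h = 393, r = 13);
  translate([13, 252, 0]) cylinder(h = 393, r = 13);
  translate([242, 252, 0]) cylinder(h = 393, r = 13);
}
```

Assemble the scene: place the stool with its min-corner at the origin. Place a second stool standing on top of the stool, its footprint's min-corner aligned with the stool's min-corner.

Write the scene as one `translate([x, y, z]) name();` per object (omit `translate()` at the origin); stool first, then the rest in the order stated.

stool();
translate([0, 0, 406]) stool_2();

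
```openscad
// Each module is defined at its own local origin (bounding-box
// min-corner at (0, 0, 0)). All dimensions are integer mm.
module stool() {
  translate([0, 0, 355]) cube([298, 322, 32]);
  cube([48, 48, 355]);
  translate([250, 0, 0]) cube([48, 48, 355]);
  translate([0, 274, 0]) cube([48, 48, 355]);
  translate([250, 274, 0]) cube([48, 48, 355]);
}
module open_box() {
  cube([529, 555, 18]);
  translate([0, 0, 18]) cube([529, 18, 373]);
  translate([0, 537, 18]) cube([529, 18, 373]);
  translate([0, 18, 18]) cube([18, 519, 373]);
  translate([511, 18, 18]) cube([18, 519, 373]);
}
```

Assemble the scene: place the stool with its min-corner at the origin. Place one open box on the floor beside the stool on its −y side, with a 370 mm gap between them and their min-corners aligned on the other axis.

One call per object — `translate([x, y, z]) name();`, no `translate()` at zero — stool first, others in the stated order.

stool();
translate([0, -925, 0]) open_box();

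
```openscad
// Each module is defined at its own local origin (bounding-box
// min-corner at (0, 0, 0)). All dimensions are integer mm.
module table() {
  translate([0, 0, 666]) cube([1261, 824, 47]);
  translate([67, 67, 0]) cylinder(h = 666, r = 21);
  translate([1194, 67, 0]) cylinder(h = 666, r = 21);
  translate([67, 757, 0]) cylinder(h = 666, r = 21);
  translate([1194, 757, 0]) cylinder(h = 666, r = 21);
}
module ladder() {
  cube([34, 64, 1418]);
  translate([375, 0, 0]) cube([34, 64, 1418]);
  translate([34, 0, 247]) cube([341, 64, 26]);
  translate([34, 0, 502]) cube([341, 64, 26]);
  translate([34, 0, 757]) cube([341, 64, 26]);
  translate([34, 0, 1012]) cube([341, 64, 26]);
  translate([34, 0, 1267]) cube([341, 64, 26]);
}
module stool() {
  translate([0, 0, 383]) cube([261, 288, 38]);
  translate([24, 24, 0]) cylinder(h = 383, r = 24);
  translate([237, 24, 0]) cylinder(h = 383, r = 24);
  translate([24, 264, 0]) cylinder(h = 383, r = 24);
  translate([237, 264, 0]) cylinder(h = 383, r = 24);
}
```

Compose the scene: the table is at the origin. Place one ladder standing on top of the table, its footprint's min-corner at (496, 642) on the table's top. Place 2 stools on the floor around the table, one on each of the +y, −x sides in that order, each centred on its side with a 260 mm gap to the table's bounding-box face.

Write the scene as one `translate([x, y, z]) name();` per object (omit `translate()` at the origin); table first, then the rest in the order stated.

table();
translate([496, 642, 713]) ladder();
translate([500, 1084, 0]) stool();
translate([-521, 268, 0]) stool();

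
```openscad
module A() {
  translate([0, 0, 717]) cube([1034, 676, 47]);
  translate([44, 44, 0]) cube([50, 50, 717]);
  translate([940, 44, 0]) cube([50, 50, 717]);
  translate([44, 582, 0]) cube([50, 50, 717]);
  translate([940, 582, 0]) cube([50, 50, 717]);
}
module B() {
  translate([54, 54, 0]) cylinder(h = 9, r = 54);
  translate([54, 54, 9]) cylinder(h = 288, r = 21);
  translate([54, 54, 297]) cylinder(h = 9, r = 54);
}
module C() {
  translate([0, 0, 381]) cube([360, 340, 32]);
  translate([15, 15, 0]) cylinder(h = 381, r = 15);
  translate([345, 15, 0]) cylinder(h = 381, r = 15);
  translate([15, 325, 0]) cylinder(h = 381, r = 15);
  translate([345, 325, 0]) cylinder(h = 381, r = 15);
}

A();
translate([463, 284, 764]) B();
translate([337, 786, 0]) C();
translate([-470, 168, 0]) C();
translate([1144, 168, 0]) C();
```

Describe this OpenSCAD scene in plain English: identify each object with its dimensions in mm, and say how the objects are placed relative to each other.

A is a table: top 1034 mm (x) × 676 mm (y), 47 mm thick, upper face at z = 764 mm, on four 50×50 mm square legs, each inset 44 mm from the nearest pair of top edges, running from z = 0 to the bottom of the top.

B is a spool: two coaxial disc flanges of radius 54 mm and thickness 9 mm, joined by a core cylinder of radius 21 mm and height 288 mm. The lower flange rests on z = 0 and the three cylinders share a vertical axis.

C is a four-legged stool. The seat is a 360×340×32 mm slab whose top surface is at z = 413 mm; four round legs, each 30 mm in diameter, run from the floor (z = 0) to the underside of the seat, each leg's axis is inset half a diameter from the nearest pair of seat edges (so the leg's bounding box is flush with the corner).

The spool is on top of the table, centred. Three stools sit around the table at the +y, −x, +x sides.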